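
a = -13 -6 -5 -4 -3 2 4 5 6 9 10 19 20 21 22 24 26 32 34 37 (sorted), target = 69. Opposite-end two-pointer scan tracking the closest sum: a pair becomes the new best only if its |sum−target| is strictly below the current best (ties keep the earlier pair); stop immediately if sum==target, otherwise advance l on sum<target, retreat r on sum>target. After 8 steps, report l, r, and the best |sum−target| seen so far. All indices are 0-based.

[0,19] -13+37=24 d=45 * → l++
[1,19] -6+37=31 d=38 * → l++
[2,19] -5+37=32 d=37 * → l++
[3,19] -4+37=33 d=36 * → l++
[4,19] -3+37=34 d=35 * → l++
[5,19] 2+37=39 d=30 * → l++
[6,19] 4+37=41 d=28 * → l++
[7,19] 5+37=42 d=27 * → l++

l=8, r=19, best |Δ|=27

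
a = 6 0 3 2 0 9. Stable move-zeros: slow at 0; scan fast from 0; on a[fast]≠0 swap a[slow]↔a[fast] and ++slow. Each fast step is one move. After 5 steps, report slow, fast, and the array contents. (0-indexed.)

slow=0 fast=0: a[fast]=6≠0 swap→a[0]=6, slow++,fast++
slow=1 fast=1: a[fast]=0, fast++
slow=1 fast=2: a[fast]=3≠0 swap→a[1]=3, slow++,fast++
slow=2 fast=3: a[fast]=2≠0 swap→a[2]=2, slow++,fast++
slow=3 fast=4: a[fast]=0, fast++

slow=3, fast=5, a=[6, 3, 2, 0, 0, 9]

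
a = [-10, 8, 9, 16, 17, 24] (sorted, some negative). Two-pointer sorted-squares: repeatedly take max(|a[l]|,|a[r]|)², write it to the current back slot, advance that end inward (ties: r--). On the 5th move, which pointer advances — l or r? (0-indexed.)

r

[0,5] |-10|<=|24| out[5]=576 → r--
[0,4] |-10|<=|17| out[4]=289 → r--
[0,3] |-10|<=|16| out[3]=256 → r--
[0,2] |-10|>|9| out[2]=100 → l++
[1,2] |8|<=|9| out[1]=81 → r--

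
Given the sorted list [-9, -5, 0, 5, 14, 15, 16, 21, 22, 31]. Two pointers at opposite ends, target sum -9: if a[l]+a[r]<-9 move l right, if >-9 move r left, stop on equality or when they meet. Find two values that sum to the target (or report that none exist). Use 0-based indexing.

[0,9] -9+31=22 >-9 → r--
[0,8] -9+22=13 >-9 → r--
[0,7] -9+21=12 >-9 → r--
[0,6] -9+16=7 >-9 → r--
[0,5] -9+15=6 >-9 → r--
[0,4] -9+14=5 >-9 → r--
[0,3] -9+5=-4 >-9 → r--
[0,2] -9+0=-9 → found

(-9, 0)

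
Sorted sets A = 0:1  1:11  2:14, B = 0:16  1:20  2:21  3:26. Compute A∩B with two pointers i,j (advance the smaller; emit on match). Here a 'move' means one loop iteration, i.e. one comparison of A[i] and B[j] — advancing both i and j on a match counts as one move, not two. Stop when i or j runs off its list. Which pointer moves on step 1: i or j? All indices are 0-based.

i

[i=0,j=0] 1<16 → i++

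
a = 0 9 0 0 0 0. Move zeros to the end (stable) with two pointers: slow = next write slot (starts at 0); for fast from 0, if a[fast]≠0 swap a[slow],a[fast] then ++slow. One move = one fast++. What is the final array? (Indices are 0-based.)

[9, 0, 0, 0, 0, 0]

slow=0 fast=0: a[fast]=0, fast++
slow=0 fast=1: a[fast]=9≠0 swap→a[0]=9, slow++,fast++
slow=1 fast=2: a[fast]=0, fast++
slow=1 fast=3: a[fast]=0, fast++
slow=1 fast=4: a[fast]=0, fast++
slow=1 fast=5: a[fast]=0, fast++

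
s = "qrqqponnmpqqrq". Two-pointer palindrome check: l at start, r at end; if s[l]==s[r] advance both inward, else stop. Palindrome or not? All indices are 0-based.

l=0 r=13: 'q'=='q', l++,r--
l=1 r=12: 'r'=='r', l++,r--
l=2 r=11: 'q'=='q', l++,r--
l=3 r=10: 'q'=='q', l++,r--
l=4 r=9: 'p'=='p', l++,r--
l=5 r=8: 'o'!='m', stop

not a palindrome (mismatch at 5,8)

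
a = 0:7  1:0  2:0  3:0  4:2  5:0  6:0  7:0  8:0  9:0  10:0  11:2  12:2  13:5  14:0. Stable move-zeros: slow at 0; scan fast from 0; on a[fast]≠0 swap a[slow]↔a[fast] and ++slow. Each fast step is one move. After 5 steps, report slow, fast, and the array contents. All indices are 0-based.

slow=2, fast=5, a=[7, 2, 0, 0, 0, 0, 0, 0, 0, 0, 0, 2, 2, 5, 0]

(s=0,f=0) a[fast]=7≠0 swap→a[0]=7 → slow++,fast++
(s=1,f=1) a[fast]=0 → fast++
(s=1,f=2) a[fast]=0 → fast++
(s=1,f=3) a[fast]=0 → fast++
(s=1,f=4) a[fast]=2≠0 swap→a[1]=2 → slow++,fast++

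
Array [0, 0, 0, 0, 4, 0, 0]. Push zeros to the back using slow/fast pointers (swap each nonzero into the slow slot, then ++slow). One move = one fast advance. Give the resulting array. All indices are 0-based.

(s=0,f=0) a[fast]=0 → fast++
(s=0,f=1) a[fast]=0 → fast++
(s=0,f=2) a[fast]=0 → fast++
(s=0,f=3) a[fast]=0 → fast++
(s=0,f=4) a[fast]=4≠0 swap→a[0]=4 → slow++,fast++
(s=1,f=5) a[fast]=0 → fast++
(s=1,f=6) a[fast]=0 → fast++

[4, 0, 0, 0, 0, 0, 0]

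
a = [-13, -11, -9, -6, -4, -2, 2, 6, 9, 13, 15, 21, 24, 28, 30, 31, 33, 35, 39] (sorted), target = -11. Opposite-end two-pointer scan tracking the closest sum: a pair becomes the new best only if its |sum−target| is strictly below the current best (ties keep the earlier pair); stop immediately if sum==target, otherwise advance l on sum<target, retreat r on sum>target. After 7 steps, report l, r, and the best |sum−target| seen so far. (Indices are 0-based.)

[0,18] -13+39=26 d=37 * → r--
[0,17] -13+35=22 d=33 * → r--
[0,16] -13+33=20 d=31 * → r--
[0,15] -13+31=18 d=29 * → r--
[0,14] -13+30=17 d=28 * → r--
[0,13] -13+28=15 d=26 * → r--
[0,12] -13+24=11 d=22 * → r--

l=0, r=11, best |Δ|=22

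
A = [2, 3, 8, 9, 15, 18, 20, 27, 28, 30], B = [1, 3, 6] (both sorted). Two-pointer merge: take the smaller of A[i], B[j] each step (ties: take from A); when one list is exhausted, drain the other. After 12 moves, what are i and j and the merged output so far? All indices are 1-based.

i=1 j=1: A[i]=2>B[j]=1 take 1, j++
i=1 j=2: A[i]=2<=B[j]=3 take 2, i++
i=2 j=2: A[i]=3<=B[j]=3 take 3, i++
i=3 j=2: A[i]=8>B[j]=3 take 3, j++
i=3 j=3: A[i]=8>B[j]=6 take 6, j++
i=3 j=4: B done, take A[i]=8, i++
i=4 j=4: B done, take A[i]=9, i++
i=5 j=4: B done, take A[i]=15, i++
i=6 j=4: B done, take A[i]=18, i++
i=7 j=4: B done, take A[i]=20, i++
i=8 j=4: B done, take A[i]=27, i++
i=9 j=4: B done, take A[i]=28, i++

i=10, j=4, merged so far=[1, 2, 3, 3, 6, 8, 9, 15, 18, 20, 27, 28]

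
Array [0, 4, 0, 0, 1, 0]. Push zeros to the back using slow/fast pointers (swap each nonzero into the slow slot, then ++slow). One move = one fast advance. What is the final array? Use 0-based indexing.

(s=0,f=0) a[fast]=0 → fast++
(s=0,f=1) a[fast]=4≠0 swap→a[0]=4 → slow++,fast++
(s=1,f=2) a[fast]=0 → fast++
(s=1,f=3) a[fast]=0 → fast++
(s=1,f=4) a[fast]=1≠0 swap→a[1]=1 → slow++,fast++
(s=2,f=5) a[fast]=0 → fast++

[4, 1, 0, 0, 0, 0]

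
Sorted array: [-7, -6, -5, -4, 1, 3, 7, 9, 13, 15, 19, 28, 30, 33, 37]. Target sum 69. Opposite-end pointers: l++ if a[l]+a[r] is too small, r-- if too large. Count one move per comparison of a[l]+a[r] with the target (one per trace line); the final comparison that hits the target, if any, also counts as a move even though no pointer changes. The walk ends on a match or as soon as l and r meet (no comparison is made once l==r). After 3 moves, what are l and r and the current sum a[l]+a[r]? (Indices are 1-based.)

[1,15] -7+37=30 <69 → l++
[2,15] -6+37=31 <69 → l++
[3,15] -5+37=32 <69 → l++

l=4, r=15, sum=33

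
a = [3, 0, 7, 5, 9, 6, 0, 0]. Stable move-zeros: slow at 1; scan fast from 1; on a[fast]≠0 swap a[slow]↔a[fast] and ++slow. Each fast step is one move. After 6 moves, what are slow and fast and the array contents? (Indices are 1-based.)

slow=6, fast=7, a=[3, 7, 5, 9, 6, 0, 0, 0]

(s=1,f=1) a[fast]=3≠0 swap→a[1]=3 → slow++,fast++
(s=2,f=2) a[fast]=0 → fast++
(s=2,f=3) a[fast]=7≠0 swap→a[2]=7 → slow++,fast++
(s=3,f=4) a[fast]=5≠0 swap→a[3]=5 → slow++,fast++
(s=4,f=5) a[fast]=9≠0 swap→a[4]=9 → slow++,fast++
(s=5,f=6) a[fast]=6≠0 swap→a[5]=6 → slow++,fast++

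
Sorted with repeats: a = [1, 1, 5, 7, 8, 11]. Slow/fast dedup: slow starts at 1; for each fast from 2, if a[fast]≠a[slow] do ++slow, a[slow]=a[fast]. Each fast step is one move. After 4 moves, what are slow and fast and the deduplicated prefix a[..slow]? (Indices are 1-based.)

(s=1,f=2) a[fast]=1=a[slow] dup → fast++
(s=1,f=3) a[fast]=5≠a[slow]=1 write a[2]=5 → slow++,fast++
(s=2,f=4) a[fast]=7≠a[slow]=5 write a[3]=7 → slow++,fast++
(s=3,f=5) a[fast]=8≠a[slow]=7 write a[4]=8 → slow++,fast++

slow=4, fast=6, prefix=[1, 5, 7, 8]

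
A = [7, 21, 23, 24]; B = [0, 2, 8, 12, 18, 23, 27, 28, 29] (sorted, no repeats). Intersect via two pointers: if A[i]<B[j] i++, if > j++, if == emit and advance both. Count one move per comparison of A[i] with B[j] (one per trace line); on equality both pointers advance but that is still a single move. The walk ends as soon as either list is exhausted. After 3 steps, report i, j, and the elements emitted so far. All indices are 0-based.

i=0 j=0: 7>0, j++
i=0 j=1: 7>2, j++
i=0 j=2: 7<8, i++

i=1, j=2, emitted=[]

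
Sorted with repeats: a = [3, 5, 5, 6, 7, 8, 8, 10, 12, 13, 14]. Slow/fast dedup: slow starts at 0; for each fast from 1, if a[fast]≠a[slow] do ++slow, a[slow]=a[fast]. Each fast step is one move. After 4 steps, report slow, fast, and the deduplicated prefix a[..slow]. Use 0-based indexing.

(s=0,f=1) a[fast]=5≠a[slow]=3 write a[1]=5 → slow++,fast++
(s=1,f=2) a[fast]=5=a[slow] dup → fast++
(s=1,f=3) a[fast]=6≠a[slow]=5 write a[2]=6 → slow++,fast++
(s=2,f=4) a[fast]=7≠a[slow]=6 write a[3]=7 → slow++,fast++

slow=3, fast=5, prefix=[3, 5, 6, 7]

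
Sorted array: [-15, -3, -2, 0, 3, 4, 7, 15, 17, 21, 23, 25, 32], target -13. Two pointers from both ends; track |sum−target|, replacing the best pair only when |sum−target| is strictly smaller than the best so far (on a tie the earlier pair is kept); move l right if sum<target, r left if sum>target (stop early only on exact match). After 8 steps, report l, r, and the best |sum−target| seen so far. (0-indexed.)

l=0 r=12: -15+32=17 d=30 *, r--
l=0 r=11: -15+25=10 d=23 *, r--
l=0 r=10: -15+23=8 d=21 *, r--
l=0 r=9: -15+21=6 d=19 *, r--
l=0 r=8: -15+17=2 d=15 *, r--
l=0 r=7: -15+15=0 d=13 *, r--
l=0 r=6: -15+7=-8 d=5 *, r--
l=0 r=5: -15+4=-11 d=2 *, r--

l=0, r=4, best |Δ|=2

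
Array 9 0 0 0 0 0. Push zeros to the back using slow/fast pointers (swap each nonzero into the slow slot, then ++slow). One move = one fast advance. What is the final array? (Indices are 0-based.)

slow=0 fast=0: a[fast]=9≠0 swap→a[0]=9, slow++,fast++
slow=1 fast=1: a[fast]=0, fast++
slow=1 fast=2: a[fast]=0, fast++
slow=1 fast=3: a[fast]=0, fast++
slow=1 fast=4: a[fast]=0, fast++
slow=1 fast=5: a[fast]=0, fast++

[9, 0, 0, 0, 0, 0]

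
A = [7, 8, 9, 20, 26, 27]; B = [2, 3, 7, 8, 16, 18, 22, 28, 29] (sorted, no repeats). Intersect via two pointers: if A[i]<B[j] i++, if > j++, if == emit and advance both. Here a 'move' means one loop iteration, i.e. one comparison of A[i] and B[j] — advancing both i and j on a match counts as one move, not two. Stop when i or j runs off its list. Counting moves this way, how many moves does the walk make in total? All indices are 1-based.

11 moves

[i=1,j=1] 7>2 → j++
[i=1,j=2] 7>3 → j++
[i=1,j=3] 7==7 emit → i++,j++
[i=2,j=4] 8==8 emit → i++,j++
[i=3,j=5] 9<16 → i++
[i=4,j=5] 20>16 → j++
[i=4,j=6] 20>18 → j++
[i=4,j=7] 20<22 → i++
[i=5,j=7] 26>22 → j++
[i=5,j=8] 26<28 → i++
[i=6,j=8] 27<28 → i++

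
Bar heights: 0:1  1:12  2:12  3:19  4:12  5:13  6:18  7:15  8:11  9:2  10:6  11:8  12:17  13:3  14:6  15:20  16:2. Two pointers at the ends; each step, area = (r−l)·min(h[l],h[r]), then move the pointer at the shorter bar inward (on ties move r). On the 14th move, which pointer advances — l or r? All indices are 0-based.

l=0 r=16: min(1,2)*16=16 best=16 *, l++
l=1 r=16: min(12,2)*15=30 best=30 *, r--
l=1 r=15: min(12,20)*14=168 best=168 *, l++
l=2 r=15: min(12,20)*13=156 best=168, l++
l=3 r=15: min(19,20)*12=228 best=228 *, l++
l=4 r=15: min(12,20)*11=132 best=228, l++
l=5 r=15: min(13,20)*10=130 best=228, l++
l=6 r=15: min(18,20)*9=162 best=228, l++
l=7 r=15: min(15,20)*8=120 best=228, l++
l=8 r=15: min(11,20)*7=77 best=228, l++
l=9 r=15: min(2,20)*6=12 best=228, l++
l=10 r=15: min(6,20)*5=30 best=228, l++
l=11 r=15: min(8,20)*4=32 best=228, l++
l=12 r=15: min(17,20)*3=51 best=228, l++

l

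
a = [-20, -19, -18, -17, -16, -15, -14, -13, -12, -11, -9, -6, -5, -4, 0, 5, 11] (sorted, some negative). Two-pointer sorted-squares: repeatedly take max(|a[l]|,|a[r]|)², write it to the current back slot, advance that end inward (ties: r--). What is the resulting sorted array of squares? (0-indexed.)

[0,16] |-20|>|11| out[16]=400 → l++
[1,16] |-19|>|11| out[15]=361 → l++
[2,16] |-18|>|11| out[14]=324 → l++
[3,16] |-17|>|11| out[13]=289 → l++
[4,16] |-16|>|11| out[12]=256 → l++
[5,16] |-15|>|11| out[11]=225 → l++
[6,16] |-14|>|11| out[10]=196 → l++
[7,16] |-13|>|11| out[9]=169 → l++
[8,16] |-12|>|11| out[8]=144 → l++
[9,16] |-11|<=|11| out[7]=121 → r--
[9,15] |-11|>|5| out[6]=121 → l++
[10,15] |-9|>|5| out[5]=81 → l++
[11,15] |-6|>|5| out[4]=36 → l++
[12,15] |-5|<=|5| out[3]=25 → r--
[12,14] |-5|>|0| out[2]=25 → l++
[13,14] |-4|>|0| out[1]=16 → l++
[14,14] |0|<=|0| out[0]=0 → r--

[0, 16, 25, 25, 36, 81, 121, 121, 144, 169, 196, 225, 256, 289, 324, 361, 400]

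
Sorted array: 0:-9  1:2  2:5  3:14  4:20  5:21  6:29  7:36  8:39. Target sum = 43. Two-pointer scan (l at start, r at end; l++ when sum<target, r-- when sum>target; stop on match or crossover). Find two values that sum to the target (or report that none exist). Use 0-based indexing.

l=0 r=8: -9+39=30 <43, l++
l=1 r=8: 2+39=41 <43, l++
l=2 r=8: 5+39=44 >43, r--
l=2 r=7: 5+36=41 <43, l++
l=3 r=7: 14+36=50 >43, r--
l=3 r=6: 14+29=43, found

(14, 29)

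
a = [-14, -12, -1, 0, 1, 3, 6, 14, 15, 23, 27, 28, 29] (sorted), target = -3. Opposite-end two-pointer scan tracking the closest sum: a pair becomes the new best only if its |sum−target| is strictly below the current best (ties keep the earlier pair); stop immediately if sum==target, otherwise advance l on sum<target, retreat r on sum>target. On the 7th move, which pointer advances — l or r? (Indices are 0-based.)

l

l=0 r=12: -14+29=15 d=18 *, r--
l=0 r=11: -14+28=14 d=17 *, r--
l=0 r=10: -14+27=13 d=16 *, r--
l=0 r=9: -14+23=9 d=12 *, r--
l=0 r=8: -14+15=1 d=4 *, r--
l=0 r=7: -14+14=0 d=3 *, r--
l=0 r=6: -14+6=-8 d=5, l++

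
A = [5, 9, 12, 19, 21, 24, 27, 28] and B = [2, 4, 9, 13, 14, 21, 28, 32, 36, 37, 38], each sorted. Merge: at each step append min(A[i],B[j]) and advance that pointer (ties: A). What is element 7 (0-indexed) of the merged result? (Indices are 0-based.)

merged[7] = 14

i=0 j=0: A[i]=5>B[j]=2 take 2, j++
i=0 j=1: A[i]=5>B[j]=4 take 4, j++
i=0 j=2: A[i]=5<=B[j]=9 take 5, i++
i=1 j=2: A[i]=9<=B[j]=9 take 9, i++
i=2 j=2: A[i]=12>B[j]=9 take 9, j++
i=2 j=3: A[i]=12<=B[j]=13 take 12, i++
i=3 j=3: A[i]=19>B[j]=13 take 13, j++
i=3 j=4: A[i]=19>B[j]=14 take 14, j++
i=3 j=5: A[i]=19<=B[j]=21 take 19, i++
i=4 j=5: A[i]=21<=B[j]=21 take 21, i++
i=5 j=5: A[i]=24>B[j]=21 take 21, j++
i=5 j=6: A[i]=24<=B[j]=28 take 24, i++
i=6 j=6: A[i]=27<=B[j]=28 take 27, i++
i=7 j=6: A[i]=28<=B[j]=28 take 28, i++
i=8 j=6: A done, take B[j]=28, j++
i=8 j=7: A done, take B[j]=32, j++
i=8 j=8: A done, take B[j]=36, j++
i=8 j=9: A done, take B[j]=37, j++
i=8 j=10: A done, take B[j]=38, j++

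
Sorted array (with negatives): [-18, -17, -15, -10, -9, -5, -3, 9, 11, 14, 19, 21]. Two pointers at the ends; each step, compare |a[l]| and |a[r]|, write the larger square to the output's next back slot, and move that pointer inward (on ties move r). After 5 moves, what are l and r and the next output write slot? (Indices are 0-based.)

l=3, r=9, next write slot=6

l=0 r=11: |-18|<=|21| out[11]=441, r--
l=0 r=10: |-18|<=|19| out[10]=361, r--
l=0 r=9: |-18|>|14| out[9]=324, l++
l=1 r=9: |-17|>|14| out[8]=289, l++
l=2 r=9: |-15|>|14| out[7]=225, l++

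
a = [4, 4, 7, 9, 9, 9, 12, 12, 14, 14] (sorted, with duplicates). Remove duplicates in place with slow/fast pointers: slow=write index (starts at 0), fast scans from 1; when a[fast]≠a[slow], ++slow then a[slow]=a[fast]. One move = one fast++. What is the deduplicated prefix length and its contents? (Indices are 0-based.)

length 5; prefix = [4, 7, 9, 12, 14]

slow=0 fast=1: a[fast]=4=a[slow] dup, fast++
slow=0 fast=2: a[fast]=7≠a[slow]=4 write a[1]=7, slow++,fast++
slow=1 fast=3: a[fast]=9≠a[slow]=7 write a[2]=9, slow++,fast++
slow=2 fast=4: a[fast]=9=a[slow] dup, fast++
slow=2 fast=5: a[fast]=9=a[slow] dup, fast++
slow=2 fast=6: a[fast]=12≠a[slow]=9 write a[3]=12, slow++,fast++
slow=3 fast=7: a[fast]=12=a[slow] dup, fast++
slow=3 fast=8: a[fast]=14≠a[slow]=12 write a[4]=14, slow++,fast++
slow=4 fast=9: a[fast]=14=a[slow] dup, fast++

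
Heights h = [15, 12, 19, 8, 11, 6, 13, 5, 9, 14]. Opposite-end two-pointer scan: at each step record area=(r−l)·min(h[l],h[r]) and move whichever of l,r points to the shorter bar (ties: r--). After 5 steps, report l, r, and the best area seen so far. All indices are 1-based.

[1,10] min(15,14)*9=126 best=126 * → r--
[1,9] min(15,9)*8=72 best=126 → r--
[1,8] min(15,5)*7=35 best=126 → r--
[1,7] min(15,13)*6=78 best=126 → r--
[1,6] min(15,6)*5=30 best=126 → r--

l=1, r=5, best area=126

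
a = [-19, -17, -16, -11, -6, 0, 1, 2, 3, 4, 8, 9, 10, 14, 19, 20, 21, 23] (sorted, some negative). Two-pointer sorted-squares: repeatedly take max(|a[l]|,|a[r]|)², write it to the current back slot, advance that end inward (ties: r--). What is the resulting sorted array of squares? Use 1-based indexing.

[0, 1, 4, 9, 16, 36, 64, 81, 100, 121, 196, 256, 289, 361, 361, 400, 441, 529]

l=1 r=18: |-19|<=|23| out[18]=529, r--
l=1 r=17: |-19|<=|21| out[17]=441, r--
l=1 r=16: |-19|<=|20| out[16]=400, r--
l=1 r=15: |-19|<=|19| out[15]=361, r--
l=1 r=14: |-19|>|14| out[14]=361, l++
l=2 r=14: |-17|>|14| out[13]=289, l++
l=3 r=14: |-16|>|14| out[12]=256, l++
l=4 r=14: |-11|<=|14| out[11]=196, r--
l=4 r=13: |-11|>|10| out[10]=121, l++
l=5 r=13: |-6|<=|10| out[9]=100, r--
l=5 r=12: |-6|<=|9| out[8]=81, r--
l=5 r=11: |-6|<=|8| out[7]=64, r--
l=5 r=10: |-6|>|4| out[6]=36, l++
l=6 r=10: |0|<=|4| out[5]=16, r--
l=6 r=9: |0|<=|3| out[4]=9, r--
l=6 r=8: |0|<=|2| out[3]=4, r--
l=6 r=7: |0|<=|1| out[2]=1, r--
l=6 r=6: |0|<=|0| out[1]=0, r--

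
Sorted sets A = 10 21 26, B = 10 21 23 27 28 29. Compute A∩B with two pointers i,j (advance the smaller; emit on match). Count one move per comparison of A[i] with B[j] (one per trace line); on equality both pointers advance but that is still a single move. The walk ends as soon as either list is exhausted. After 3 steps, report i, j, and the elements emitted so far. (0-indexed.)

i=2, j=3, emitted=[10, 21]

[i=0,j=0] 10==10 emit → i++,j++
[i=1,j=1] 21==21 emit → i++,j++
[i=2,j=2] 26>23 → j++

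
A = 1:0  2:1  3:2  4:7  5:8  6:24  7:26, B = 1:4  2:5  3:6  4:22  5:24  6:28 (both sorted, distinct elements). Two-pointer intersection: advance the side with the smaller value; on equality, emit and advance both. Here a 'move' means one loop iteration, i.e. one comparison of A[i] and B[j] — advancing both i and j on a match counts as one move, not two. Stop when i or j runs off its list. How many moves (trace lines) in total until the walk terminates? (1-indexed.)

[i=1,j=1] 0<4 → i++
[i=2,j=1] 1<4 → i++
[i=3,j=1] 2<4 → i++
[i=4,j=1] 7>4 → j++
[i=4,j=2] 7>5 → j++
[i=4,j=3] 7>6 → j++
[i=4,j=4] 7<22 → i++
[i=5,j=4] 8<22 → i++
[i=6,j=4] 24>22 → j++
[i=6,j=5] 24==24 emit → i++,j++
[i=7,j=6] 26<28 → i++

11 moves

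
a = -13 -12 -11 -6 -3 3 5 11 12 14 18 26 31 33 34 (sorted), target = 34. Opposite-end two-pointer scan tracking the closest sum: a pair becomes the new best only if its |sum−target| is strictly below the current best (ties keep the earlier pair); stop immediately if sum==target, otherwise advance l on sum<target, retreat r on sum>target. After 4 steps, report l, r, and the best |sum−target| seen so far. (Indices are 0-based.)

[0,14] -13+34=21 d=13 * → l++
[1,14] -12+34=22 d=12 * → l++
[2,14] -11+34=23 d=11 * → l++
[3,14] -6+34=28 d=6 * → l++

l=4, r=14, best |Δ|=6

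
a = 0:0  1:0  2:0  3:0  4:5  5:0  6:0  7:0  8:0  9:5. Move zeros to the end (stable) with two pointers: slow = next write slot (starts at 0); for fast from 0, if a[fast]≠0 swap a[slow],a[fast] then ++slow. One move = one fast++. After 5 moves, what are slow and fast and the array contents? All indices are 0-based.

(s=0,f=0) a[fast]=0 → fast++
(s=0,f=1) a[fast]=0 → fast++
(s=0,f=2) a[fast]=0 → fast++
(s=0,f=3) a[fast]=0 → fast++
(s=0,f=4) a[fast]=5≠0 swap→a[0]=5 → slow++,fast++

slow=1, fast=5, a=[5, 0, 0, 0, 0, 0, 0, 0, 0, 5]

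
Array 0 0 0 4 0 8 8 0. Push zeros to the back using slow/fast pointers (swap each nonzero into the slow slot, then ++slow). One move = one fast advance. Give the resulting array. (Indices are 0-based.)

slow=0 fast=0: a[fast]=0, fast++
slow=0 fast=1: a[fast]=0, fast++
slow=0 fast=2: a[fast]=0, fast++
slow=0 fast=3: a[fast]=4≠0 swap→a[0]=4, slow++,fast++
slow=1 fast=4: a[fast]=0, fast++
slow=1 fast=5: a[fast]=8≠0 swap→a[1]=8, slow++,fast++
slow=2 fast=6: a[fast]=8≠0 swap→a[2]=8, slow++,fast++
slow=3 fast=7: a[fast]=0, fast++

[4, 8, 8, 0, 0, 0, 0, 0]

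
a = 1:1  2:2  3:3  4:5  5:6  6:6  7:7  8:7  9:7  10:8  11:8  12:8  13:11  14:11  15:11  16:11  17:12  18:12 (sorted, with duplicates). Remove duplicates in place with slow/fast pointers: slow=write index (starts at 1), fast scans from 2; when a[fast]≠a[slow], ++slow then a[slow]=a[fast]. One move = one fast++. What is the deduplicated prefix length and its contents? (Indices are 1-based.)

length 9; prefix = [1, 2, 3, 5, 6, 7, 8, 11, 12]

slow=1 fast=2: a[fast]=2≠a[slow]=1 write a[2]=2, slow++,fast++
slow=2 fast=3: a[fast]=3≠a[slow]=2 write a[3]=3, slow++,fast++
slow=3 fast=4: a[fast]=5≠a[slow]=3 write a[4]=5, slow++,fast++
slow=4 fast=5: a[fast]=6≠a[slow]=5 write a[5]=6, slow++,fast++
slow=5 fast=6: a[fast]=6=a[slow] dup, fast++
slow=5 fast=7: a[fast]=7≠a[slow]=6 write a[6]=7, slow++,fast++
slow=6 fast=8: a[fast]=7=a[slow] dup, fast++
slow=6 fast=9: a[fast]=7=a[slow] dup, fast++
slow=6 fast=10: a[fast]=8≠a[slow]=7 write a[7]=8, slow++,fast++
slow=7 fast=11: a[fast]=8=a[slow] dup, fast++
slow=7 fast=12: a[fast]=8=a[slow] dup, fast++
slow=7 fast=13: a[fast]=11≠a[slow]=8 write a[8]=11, slow++,fast++
slow=8 fast=14: a[fast]=11=a[slow] dup, fast++
slow=8 fast=15: a[fast]=11=a[slow] dup, fast++
slow=8 fast=16: a[fast]=11=a[slow] dup, fast++
slow=8 fast=17: a[fast]=12≠a[slow]=11 write a[9]=12, slow++,fast++
slow=9 fast=18: a[fast]=12=a[slow] dup, fast++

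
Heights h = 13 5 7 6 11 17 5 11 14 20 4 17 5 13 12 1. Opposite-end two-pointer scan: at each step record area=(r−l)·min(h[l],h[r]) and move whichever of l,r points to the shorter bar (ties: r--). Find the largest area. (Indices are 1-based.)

l=1 r=16: min(13,1)*15=15 best=15 *, r--
l=1 r=15: min(13,12)*14=168 best=168 *, r--
l=1 r=14: min(13,13)*13=169 best=169 *, r--
l=1 r=13: min(13,5)*12=60 best=169, r--
l=1 r=12: min(13,17)*11=143 best=169, l++
l=2 r=12: min(5,17)*10=50 best=169, l++
l=3 r=12: min(7,17)*9=63 best=169, l++
l=4 r=12: min(6,17)*8=48 best=169, l++
l=5 r=12: min(11,17)*7=77 best=169, l++
l=6 r=12: min(17,17)*6=102 best=169, r--
l=6 r=11: min(17,4)*5=20 best=169, r--
l=6 r=10: min(17,20)*4=68 best=169, l++
l=7 r=10: min(5,20)*3=15 best=169, l++
l=8 r=10: min(11,20)*2=22 best=169, l++
l=9 r=10: min(14,20)*1=14 best=169, l++

max area = 169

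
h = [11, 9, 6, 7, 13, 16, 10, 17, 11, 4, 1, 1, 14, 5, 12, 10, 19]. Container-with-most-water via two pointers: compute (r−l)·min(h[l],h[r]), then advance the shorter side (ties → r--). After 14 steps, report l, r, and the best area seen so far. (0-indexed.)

[0,16] min(11,19)*16=176 best=176 * → l++
[1,16] min(9,19)*15=135 best=176 → l++
[2,16] min(6,19)*14=84 best=176 → l++
[3,16] min(7,19)*13=91 best=176 → l++
[4,16] min(13,19)*12=156 best=176 → l++
[5,16] min(16,19)*11=176 best=176 → l++
[6,16] min(10,19)*10=100 best=176 → l++
[7,16] min(17,19)*9=153 best=176 → l++
[8,16] min(11,19)*8=88 best=176 → l++
[9,16] min(4,19)*7=28 best=176 → l++
[10,16] min(1,19)*6=6 best=176 → l++
[11,16] min(1,19)*5=5 best=176 → l++
[12,16] min(14,19)*4=56 best=176 → l++
[13,16] min(5,19)*3=15 best=176 → l++

l=14, r=16, best area=176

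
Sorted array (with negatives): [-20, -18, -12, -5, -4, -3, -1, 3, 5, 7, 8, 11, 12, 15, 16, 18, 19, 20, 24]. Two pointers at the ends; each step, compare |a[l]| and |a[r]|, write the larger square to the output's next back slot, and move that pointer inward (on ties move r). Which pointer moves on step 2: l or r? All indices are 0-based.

r

[0,18] |-20|<=|24| out[18]=576 → r--
[0,17] |-20|<=|20| out[17]=400 → r--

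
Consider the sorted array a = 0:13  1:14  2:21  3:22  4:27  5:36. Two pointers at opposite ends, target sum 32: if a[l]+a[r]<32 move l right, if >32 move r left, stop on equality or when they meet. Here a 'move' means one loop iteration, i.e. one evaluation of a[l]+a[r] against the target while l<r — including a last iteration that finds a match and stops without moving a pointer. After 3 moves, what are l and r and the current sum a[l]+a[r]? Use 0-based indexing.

[0,5] 13+36=49 >32 → r--
[0,4] 13+27=40 >32 → r--
[0,3] 13+22=35 >32 → r--

l=0, r=2, sum=34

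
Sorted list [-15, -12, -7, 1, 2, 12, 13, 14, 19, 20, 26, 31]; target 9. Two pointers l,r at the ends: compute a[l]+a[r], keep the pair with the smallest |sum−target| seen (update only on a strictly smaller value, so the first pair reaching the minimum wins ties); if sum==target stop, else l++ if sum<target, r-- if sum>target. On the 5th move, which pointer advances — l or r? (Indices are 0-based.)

l=0 r=11: -15+31=16 d=7 *, r--
l=0 r=10: -15+26=11 d=2 *, r--
l=0 r=9: -15+20=5 d=4, l++
l=1 r=9: -12+20=8 d=1 *, l++
l=2 r=9: -7+20=13 d=4, r--

r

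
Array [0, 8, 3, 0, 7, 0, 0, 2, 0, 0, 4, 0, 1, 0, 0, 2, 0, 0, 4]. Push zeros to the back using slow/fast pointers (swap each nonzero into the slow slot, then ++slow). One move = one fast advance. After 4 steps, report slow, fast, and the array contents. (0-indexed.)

slow=0 fast=0: a[fast]=0, fast++
slow=0 fast=1: a[fast]=8≠0 swap→a[0]=8, slow++,fast++
slow=1 fast=2: a[fast]=3≠0 swap→a[1]=3, slow++,fast++
slow=2 fast=3: a[fast]=0, fast++

slow=2, fast=4, a=[8, 3, 0, 0, 7, 0, 0, 2, 0, 0, 4, 0, 1, 0, 0, 2, 0, 0, 4]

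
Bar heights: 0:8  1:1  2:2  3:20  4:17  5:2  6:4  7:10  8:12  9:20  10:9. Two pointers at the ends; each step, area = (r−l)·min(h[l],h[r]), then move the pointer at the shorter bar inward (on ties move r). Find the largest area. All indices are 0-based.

[0,10] min(8,9)*10=80 best=80 * → l++
[1,10] min(1,9)*9=9 best=80 → l++
[2,10] min(2,9)*8=16 best=80 → l++
[3,10] min(20,9)*7=63 best=80 → r--
[3,9] min(20,20)*6=120 best=120 * → r--
[3,8] min(20,12)*5=60 best=120 → r--
[3,7] min(20,10)*4=40 best=120 → r--
[3,6] min(20,4)*3=12 best=120 → r--
[3,5] min(20,2)*2=4 best=120 → r--
[3,4] min(20,17)*1=17 best=120 → r--

max area = 120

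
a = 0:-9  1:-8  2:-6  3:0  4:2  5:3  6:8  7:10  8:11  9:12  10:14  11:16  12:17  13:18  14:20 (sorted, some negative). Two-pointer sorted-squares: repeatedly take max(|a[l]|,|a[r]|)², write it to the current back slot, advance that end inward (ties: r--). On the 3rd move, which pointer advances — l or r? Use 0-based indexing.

r

[0,14] |-9|<=|20| out[14]=400 → r--
[0,13] |-9|<=|18| out[13]=324 → r--
[0,12] |-9|<=|17| out[12]=289 → r--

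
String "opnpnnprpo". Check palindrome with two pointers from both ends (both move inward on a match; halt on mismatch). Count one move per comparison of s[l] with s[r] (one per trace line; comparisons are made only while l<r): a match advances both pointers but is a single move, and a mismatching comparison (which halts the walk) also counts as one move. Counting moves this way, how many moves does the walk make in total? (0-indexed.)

3 moves

[0,9] 'o'=='o' → l++,r--
[1,8] 'p'=='p' → l++,r--
[2,7] 'n'!='r' → stop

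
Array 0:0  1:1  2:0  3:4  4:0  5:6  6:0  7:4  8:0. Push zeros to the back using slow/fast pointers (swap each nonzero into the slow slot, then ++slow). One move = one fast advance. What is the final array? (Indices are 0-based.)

(s=0,f=0) a[fast]=0 → fast++
(s=0,f=1) a[fast]=1≠0 swap→a[0]=1 → slow++,fast++
(s=1,f=2) a[fast]=0 → fast++
(s=1,f=3) a[fast]=4≠0 swap→a[1]=4 → slow++,fast++
(s=2,f=4) a[fast]=0 → fast++
(s=2,f=5) a[fast]=6≠0 swap→a[2]=6 → slow++,fast++
(s=3,f=6) a[fast]=0 → fast++
(s=3,f=7) a[fast]=4≠0 swap→a[3]=4 → slow++,fast++
(s=4,f=8) a[fast]=0 → fast++

[1, 4, 6, 4, 0, 0, 0, 0, 0]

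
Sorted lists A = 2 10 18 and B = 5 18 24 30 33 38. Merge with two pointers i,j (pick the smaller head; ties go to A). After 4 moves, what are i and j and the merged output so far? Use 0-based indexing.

i=0 j=0: A[i]=2<=B[j]=5 take 2, i++
i=1 j=0: A[i]=10>B[j]=5 take 5, j++
i=1 j=1: A[i]=10<=B[j]=18 take 10, i++
i=2 j=1: A[i]=18<=B[j]=18 take 18, i++

i=3, j=1, merged so far=[2, 5, 10, 18]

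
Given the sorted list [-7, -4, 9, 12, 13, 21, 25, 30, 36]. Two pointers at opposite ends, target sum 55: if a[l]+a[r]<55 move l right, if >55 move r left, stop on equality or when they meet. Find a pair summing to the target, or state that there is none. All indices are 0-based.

(25, 30)

l=0 r=8: -7+36=29 <55, l++
l=1 r=8: -4+36=32 <55, l++
l=2 r=8: 9+36=45 <55, l++
l=3 r=8: 12+36=48 <55, l++
l=4 r=8: 13+36=49 <55, l++
l=5 r=8: 21+36=57 >55, r--
l=5 r=7: 21+30=51 <55, l++
l=6 r=7: 25+30=55, found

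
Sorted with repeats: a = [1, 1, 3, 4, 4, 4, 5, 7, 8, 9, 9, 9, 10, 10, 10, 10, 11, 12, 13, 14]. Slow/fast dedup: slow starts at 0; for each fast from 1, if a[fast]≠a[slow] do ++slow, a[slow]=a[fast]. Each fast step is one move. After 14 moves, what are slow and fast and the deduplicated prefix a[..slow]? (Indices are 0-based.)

(s=0,f=1) a[fast]=1=a[slow] dup → fast++
(s=0,f=2) a[fast]=3≠a[slow]=1 write a[1]=3 → slow++,fast++
(s=1,f=3) a[fast]=4≠a[slow]=3 write a[2]=4 → slow++,fast++
(s=2,f=4) a[fast]=4=a[slow] dup → fast++
(s=2,f=5) a[fast]=4=a[slow] dup → fast++
(s=2,f=6) a[fast]=5≠a[slow]=4 write a[3]=5 → slow++,fast++
(s=3,f=7) a[fast]=7≠a[slow]=5 write a[4]=7 → slow++,fast++
(s=4,f=8) a[fast]=8≠a[slow]=7 write a[5]=8 → slow++,fast++
(s=5,f=9) a[fast]=9≠a[slow]=8 write a[6]=9 → slow++,fast++
(s=6,f=10) a[fast]=9=a[slow] dup → fast++
(s=6,f=11) a[fast]=9=a[slow] dup → fast++
(s=6,f=12) a[fast]=10≠a[slow]=9 write a[7]=10 → slow++,fast++
(s=7,f=13) a[fast]=10=a[slow] dup → fast++
(s=7,f=14) a[fast]=10=a[slow] dup → fast++

slow=7, fast=15, prefix=[1, 3, 4, 5, 7, 8, 9, 10]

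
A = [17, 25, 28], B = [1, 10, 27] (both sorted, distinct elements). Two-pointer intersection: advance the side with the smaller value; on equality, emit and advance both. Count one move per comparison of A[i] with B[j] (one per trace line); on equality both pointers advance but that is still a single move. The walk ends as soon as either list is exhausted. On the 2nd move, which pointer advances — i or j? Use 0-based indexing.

i=0 j=0: 17>1, j++
i=0 j=1: 17>10, j++

j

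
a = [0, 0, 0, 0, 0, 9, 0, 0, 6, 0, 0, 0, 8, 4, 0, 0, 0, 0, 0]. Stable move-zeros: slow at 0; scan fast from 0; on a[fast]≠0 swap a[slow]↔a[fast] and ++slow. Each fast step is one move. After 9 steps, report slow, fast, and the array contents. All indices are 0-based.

slow=0 fast=0: a[fast]=0, fast++
slow=0 fast=1: a[fast]=0, fast++
slow=0 fast=2: a[fast]=0, fast++
slow=0 fast=3: a[fast]=0, fast++
slow=0 fast=4: a[fast]=0, fast++
slow=0 fast=5: a[fast]=9≠0 swap→a[0]=9, slow++,fast++
slow=1 fast=6: a[fast]=0, fast++
slow=1 fast=7: a[fast]=0, fast++
slow=1 fast=8: a[fast]=6≠0 swap→a[1]=6, slow++,fast++

slow=2, fast=9, a=[9, 6, 0, 0, 0, 0, 0, 0, 0, 0, 0, 0, 8, 4, 0, 0, 0, 0, 0]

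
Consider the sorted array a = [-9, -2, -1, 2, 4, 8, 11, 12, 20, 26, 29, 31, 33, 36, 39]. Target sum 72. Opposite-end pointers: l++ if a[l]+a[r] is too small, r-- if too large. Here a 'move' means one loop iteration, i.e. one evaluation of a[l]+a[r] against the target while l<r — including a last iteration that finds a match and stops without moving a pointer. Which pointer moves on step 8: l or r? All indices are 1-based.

[1,15] -9+39=30 <72 → l++
[2,15] -2+39=37 <72 → l++
[3,15] -1+39=38 <72 → l++
[4,15] 2+39=41 <72 → l++
[5,15] 4+39=43 <72 → l++
[6,15] 8+39=47 <72 → l++
[7,15] 11+39=50 <72 → l++
[8,15] 12+39=51 <72 → l++

l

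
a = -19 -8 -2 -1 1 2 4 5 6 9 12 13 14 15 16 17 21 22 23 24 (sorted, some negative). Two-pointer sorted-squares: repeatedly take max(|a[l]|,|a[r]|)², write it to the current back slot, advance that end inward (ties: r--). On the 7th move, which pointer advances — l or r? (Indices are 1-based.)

[1,20] |-19|<=|24| out[20]=576 → r--
[1,19] |-19|<=|23| out[19]=529 → r--
[1,18] |-19|<=|22| out[18]=484 → r--
[1,17] |-19|<=|21| out[17]=441 → r--
[1,16] |-19|>|17| out[16]=361 → l++
[2,16] |-8|<=|17| out[15]=289 → r--
[2,15] |-8|<=|16| out[14]=256 → r--

r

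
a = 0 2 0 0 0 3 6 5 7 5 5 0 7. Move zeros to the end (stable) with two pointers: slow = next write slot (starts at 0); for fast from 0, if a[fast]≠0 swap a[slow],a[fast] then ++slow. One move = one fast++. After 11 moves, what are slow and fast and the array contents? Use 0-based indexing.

slow=0 fast=0: a[fast]=0, fast++
slow=0 fast=1: a[fast]=2≠0 swap→a[0]=2, slow++,fast++
slow=1 fast=2: a[fast]=0, fast++
slow=1 fast=3: a[fast]=0, fast++
slow=1 fast=4: a[fast]=0, fast++
slow=1 fast=5: a[fast]=3≠0 swap→a[1]=3, slow++,fast++
slow=2 fast=6: a[fast]=6≠0 swap→a[2]=6, slow++,fast++
slow=3 fast=7: a[fast]=5≠0 swap→a[3]=5, slow++,fast++
slow=4 fast=8: a[fast]=7≠0 swap→a[4]=7, slow++,fast++
slow=5 fast=9: a[fast]=5≠0 swap→a[5]=5, slow++,fast++
slow=6 fast=10: a[fast]=5≠0 swap→a[6]=5, slow++,fast++

slow=7, fast=11, a=[2, 3, 6, 5, 7, 5, 5, 0, 0, 0, 0, 0, 7]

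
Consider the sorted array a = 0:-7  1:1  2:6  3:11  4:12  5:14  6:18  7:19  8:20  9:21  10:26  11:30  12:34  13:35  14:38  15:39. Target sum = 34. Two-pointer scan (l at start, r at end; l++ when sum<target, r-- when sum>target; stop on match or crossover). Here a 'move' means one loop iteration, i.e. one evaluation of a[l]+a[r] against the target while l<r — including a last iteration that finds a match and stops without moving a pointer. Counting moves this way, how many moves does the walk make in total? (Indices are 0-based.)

13 moves

[0,15] -7+39=32 <34 → l++
[1,15] 1+39=40 >34 → r--
[1,14] 1+38=39 >34 → r--
[1,13] 1+35=36 >34 → r--
[1,12] 1+34=35 >34 → r--
[1,11] 1+30=31 <34 → l++
[2,11] 6+30=36 >34 → r--
[2,10] 6+26=32 <34 → l++
[3,10] 11+26=37 >34 → r--
[3,9] 11+21=32 <34 → l++
[4,9] 12+21=33 <34 → l++
[5,9] 14+21=35 >34 → r--
[5,8] 14+20=34 → found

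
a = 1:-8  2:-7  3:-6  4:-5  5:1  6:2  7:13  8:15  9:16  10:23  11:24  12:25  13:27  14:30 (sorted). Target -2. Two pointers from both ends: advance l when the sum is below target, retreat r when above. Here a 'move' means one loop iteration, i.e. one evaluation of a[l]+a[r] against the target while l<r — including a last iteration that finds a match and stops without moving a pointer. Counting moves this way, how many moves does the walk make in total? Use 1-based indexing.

13 moves

l=1 r=14: -8+30=22 >-2, r--
l=1 r=13: -8+27=19 >-2, r--
l=1 r=12: -8+25=17 >-2, r--
l=1 r=11: -8+24=16 >-2, r--
l=1 r=10: -8+23=15 >-2, r--
l=1 r=9: -8+16=8 >-2, r--
l=1 r=8: -8+15=7 >-2, r--
l=1 r=7: -8+13=5 >-2, r--
l=1 r=6: -8+2=-6 <-2, l++
l=2 r=6: -7+2=-5 <-2, l++
l=3 r=6: -6+2=-4 <-2, l++
l=4 r=6: -5+2=-3 <-2, l++
l=5 r=6: 1+2=3 >-2, r--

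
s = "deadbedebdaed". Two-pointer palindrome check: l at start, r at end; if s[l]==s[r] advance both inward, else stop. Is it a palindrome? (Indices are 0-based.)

palindrome

l=0 r=12: 'd'=='d', l++,r--
l=1 r=11: 'e'=='e', l++,r--
l=2 r=10: 'a'=='a', l++,r--
l=3 r=9: 'd'=='d', l++,r--
l=4 r=8: 'b'=='b', l++,r--
l=5 r=7: 'e'=='e', l++,r--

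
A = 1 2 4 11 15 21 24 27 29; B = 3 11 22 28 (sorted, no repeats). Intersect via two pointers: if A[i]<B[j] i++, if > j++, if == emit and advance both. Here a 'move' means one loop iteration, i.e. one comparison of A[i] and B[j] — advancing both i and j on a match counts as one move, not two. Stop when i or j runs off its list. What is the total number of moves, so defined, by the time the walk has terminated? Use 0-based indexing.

[i=0,j=0] 1<3 → i++
[i=1,j=0] 2<3 → i++
[i=2,j=0] 4>3 → j++
[i=2,j=1] 4<11 → i++
[i=3,j=1] 11==11 emit → i++,j++
[i=4,j=2] 15<22 → i++
[i=5,j=2] 21<22 → i++
[i=6,j=2] 24>22 → j++
[i=6,j=3] 24<28 → i++
[i=7,j=3] 27<28 → i++
[i=8,j=3] 29>28 → j++

11 moves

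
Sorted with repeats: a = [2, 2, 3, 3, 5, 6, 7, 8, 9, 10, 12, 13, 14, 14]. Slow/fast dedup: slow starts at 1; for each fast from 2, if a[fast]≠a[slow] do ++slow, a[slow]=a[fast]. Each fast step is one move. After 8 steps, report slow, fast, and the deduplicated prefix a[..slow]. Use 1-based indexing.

slow=7, fast=10, prefix=[2, 3, 5, 6, 7, 8, 9]

(s=1,f=2) a[fast]=2=a[slow] dup → fast++
(s=1,f=3) a[fast]=3≠a[slow]=2 write a[2]=3 → slow++,fast++
(s=2,f=4) a[fast]=3=a[slow] dup → fast++
(s=2,f=5) a[fast]=5≠a[slow]=3 write a[3]=5 → slow++,fast++
(s=3,f=6) a[fast]=6≠a[slow]=5 write a[4]=6 → slow++,fast++
(s=4,f=7) a[fast]=7≠a[slow]=6 write a[5]=7 → slow++,fast++
(s=5,f=8) a[fast]=8≠a[slow]=7 write a[6]=8 → slow++,fast++
(s=6,f=9) a[fast]=9≠a[slow]=8 write a[7]=9 → slow++,fast++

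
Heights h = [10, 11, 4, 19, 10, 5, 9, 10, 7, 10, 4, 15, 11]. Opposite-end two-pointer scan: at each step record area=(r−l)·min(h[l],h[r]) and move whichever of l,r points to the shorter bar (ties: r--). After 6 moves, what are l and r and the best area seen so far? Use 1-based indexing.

l=4, r=10, best area=121

[1,13] min(10,11)*12=120 best=120 * → l++
[2,13] min(11,11)*11=121 best=121 * → r--
[2,12] min(11,15)*10=110 best=121 → l++
[3,12] min(4,15)*9=36 best=121 → l++
[4,12] min(19,15)*8=120 best=121 → r--
[4,11] min(19,4)*7=28 best=121 → r--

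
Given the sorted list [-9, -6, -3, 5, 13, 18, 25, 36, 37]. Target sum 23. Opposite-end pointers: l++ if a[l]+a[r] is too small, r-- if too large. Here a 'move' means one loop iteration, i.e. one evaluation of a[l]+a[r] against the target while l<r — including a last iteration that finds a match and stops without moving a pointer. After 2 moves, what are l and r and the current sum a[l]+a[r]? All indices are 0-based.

l=0, r=6, sum=16

l=0 r=8: -9+37=28 >23, r--
l=0 r=7: -9+36=27 >23, r--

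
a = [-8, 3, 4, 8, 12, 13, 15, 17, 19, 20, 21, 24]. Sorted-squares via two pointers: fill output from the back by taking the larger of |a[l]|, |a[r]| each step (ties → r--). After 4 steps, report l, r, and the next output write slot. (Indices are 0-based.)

[0,11] |-8|<=|24| out[11]=576 → r--
[0,10] |-8|<=|21| out[10]=441 → r--
[0,9] |-8|<=|20| out[9]=400 → r--
[0,8] |-8|<=|19| out[8]=361 → r--

l=0, r=7, next write slot=7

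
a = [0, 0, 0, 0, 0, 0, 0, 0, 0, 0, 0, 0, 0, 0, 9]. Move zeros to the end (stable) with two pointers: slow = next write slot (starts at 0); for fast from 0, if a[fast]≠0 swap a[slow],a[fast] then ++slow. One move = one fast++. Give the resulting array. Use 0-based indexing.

[9, 0, 0, 0, 0, 0, 0, 0, 0, 0, 0, 0, 0, 0, 0]

slow=0 fast=0: a[fast]=0, fast++
slow=0 fast=1: a[fast]=0, fast++
slow=0 fast=2: a[fast]=0, fast++
slow=0 fast=3: a[fast]=0, fast++
slow=0 fast=4: a[fast]=0, fast++
slow=0 fast=5: a[fast]=0, fast++
slow=0 fast=6: a[fast]=0, fast++
slow=0 fast=7: a[fast]=0, fast++
slow=0 fast=8: a[fast]=0, fast++
slow=0 fast=9: a[fast]=0, fast++
slow=0 fast=10: a[fast]=0, fast++
slow=0 fast=11: a[fast]=0, fast++
slow=0 fast=12: a[fast]=0, fast++
slow=0 fast=13: a[fast]=0, fast++
slow=0 fast=14: a[fast]=9≠0 swap→a[0]=9, slow++,fast++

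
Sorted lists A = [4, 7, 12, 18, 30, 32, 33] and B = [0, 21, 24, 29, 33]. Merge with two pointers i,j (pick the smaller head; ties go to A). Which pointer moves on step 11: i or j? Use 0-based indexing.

i=0 j=0: A[i]=4>B[j]=0 take 0, j++
i=0 j=1: A[i]=4<=B[j]=21 take 4, i++
i=1 j=1: A[i]=7<=B[j]=21 take 7, i++
i=2 j=1: A[i]=12<=B[j]=21 take 12, i++
i=3 j=1: A[i]=18<=B[j]=21 take 18, i++
i=4 j=1: A[i]=30>B[j]=21 take 21, j++
i=4 j=2: A[i]=30>B[j]=24 take 24, j++
i=4 j=3: A[i]=30>B[j]=29 take 29, j++
i=4 j=4: A[i]=30<=B[j]=33 take 30, i++
i=5 j=4: A[i]=32<=B[j]=33 take 32, i++
i=6 j=4: A[i]=33<=B[j]=33 take 33, i++

i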